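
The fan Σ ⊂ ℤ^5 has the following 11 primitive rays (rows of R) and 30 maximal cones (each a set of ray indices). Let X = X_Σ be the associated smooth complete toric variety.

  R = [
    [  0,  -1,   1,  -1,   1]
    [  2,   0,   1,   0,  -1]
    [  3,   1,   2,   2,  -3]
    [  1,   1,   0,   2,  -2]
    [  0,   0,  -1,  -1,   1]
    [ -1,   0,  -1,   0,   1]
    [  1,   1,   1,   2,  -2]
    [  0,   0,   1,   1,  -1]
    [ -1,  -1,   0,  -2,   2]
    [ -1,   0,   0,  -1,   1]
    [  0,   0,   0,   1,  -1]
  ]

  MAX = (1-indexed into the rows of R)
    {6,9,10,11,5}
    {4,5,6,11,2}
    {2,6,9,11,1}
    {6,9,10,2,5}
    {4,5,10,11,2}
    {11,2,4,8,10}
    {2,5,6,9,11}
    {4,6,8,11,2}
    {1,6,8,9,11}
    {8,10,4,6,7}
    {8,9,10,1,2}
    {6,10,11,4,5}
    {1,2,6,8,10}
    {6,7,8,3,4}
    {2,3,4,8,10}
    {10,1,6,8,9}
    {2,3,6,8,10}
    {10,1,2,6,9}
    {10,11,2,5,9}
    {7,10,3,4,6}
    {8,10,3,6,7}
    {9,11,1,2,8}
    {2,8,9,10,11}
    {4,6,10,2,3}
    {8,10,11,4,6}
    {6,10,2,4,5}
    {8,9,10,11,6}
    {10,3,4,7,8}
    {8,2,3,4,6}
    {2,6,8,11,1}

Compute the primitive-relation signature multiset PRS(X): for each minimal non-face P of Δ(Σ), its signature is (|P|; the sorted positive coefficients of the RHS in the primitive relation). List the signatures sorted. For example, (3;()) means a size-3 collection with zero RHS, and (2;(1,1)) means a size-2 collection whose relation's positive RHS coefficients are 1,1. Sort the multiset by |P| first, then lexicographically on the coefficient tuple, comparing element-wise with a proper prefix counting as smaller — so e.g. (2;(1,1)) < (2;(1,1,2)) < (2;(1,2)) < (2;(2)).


Σ has 18 primitive collections:

  P={4,9}:  v_{4} + v_{9} = 0  ⟹  sig = (2;())
  P={5,8}:  v_{5} + v_{8} = 0  ⟹  sig = (2;())
  P={2,7}:  v_{2} + v_{7} = v_{3}  ⟹  sig = (2;(1))
  P={7,11}:  v_{7} + v_{11} = v_{4} + v_{8}  ⟹  sig = (2;(1,1))
  P={1,4}:  v_{1} + v_{4} = v_{2} + v_{6} + v_{8}  ⟹  sig = (2;(1,1,1))
  P={1,5}:  v_{1} + v_{5} = v_{2} + v_{6} + v_{9}  ⟹  sig = (2;(1,1,1))
  P={3,11}:  v_{3} + v_{11} = v_{2} + v_{4} + v_{8}  ⟹  sig = (2;(1,1,1))
  P={5,7}:  v_{5} + v_{7} = v_{2} + v_{4} + v_{6} + v_{10}  ⟹  sig = (2;(1,1,1,1))
  P={7,9}:  v_{7} + v_{9} = v_{2} + v_{6} + v_{8} + v_{10}  ⟹  sig = (2;(1,1,1,1))
  P={3,5}:  v_{3} + v_{5} = 2·v_{2} + v_{4} + v_{6} + v_{10}  ⟹  sig = (2;(1,1,1,2))
  P={3,9}:  v_{3} + v_{9} = 2·v_{2} + v_{6} + v_{8} + v_{10}  ⟹  sig = (2;(1,1,1,2))
  P={1,7}:  v_{1} + v_{7} = 2·v_{2} + 2·v_{6} + 2·v_{8} + v_{10}  ⟹  sig = (2;(1,2,2,2))
  P={1,3}:  v_{1} + v_{3} = 3·v_{2} + 2·v_{6} + 2·v_{8} + v_{10}  ⟹  sig = (2;(1,2,2,3))
  P={1,10,11}:  v_{1} + v_{10} + v_{11} = v_{8} + v_{9}  ⟹  sig = (3;(1,1))
  P={2,6,10,11}:  v_{2} + v_{6} + v_{10} + v_{11} = 0  ⟹  sig = (4;())
  P={2,6,8,9}:  v_{2} + v_{6} + v_{8} + v_{9} = v_{1}  ⟹  sig = (4;(1))
  P={2,4,6,8,10}:  v_{2} + v_{4} + v_{6} + v_{8} + v_{10} = v_{7}  ⟹  sig = (5;(1))
  P={3,4,6,8,10}:  v_{3} + v_{4} + v_{6} + v_{8} + v_{10} = 2·v_{7}  ⟹  sig = (5;(2))

Signatures (|P|; sorted positive RHS coefficients), sorted:
    |P|=2: 13 collections, coeffs (), (), (1), (1,1), (1,1,1), (1,1,1), (1,1,1), (1,1,1,1), (1,1,1,1), (1,1,1,2), (1,1,1,2), (1,2,2,2), (1,2,2,3)
    |P|=3: 1 collection, coeffs (1,1)
    |P|=4: 2 collections, coeffs (), (1)
    |P|=5: 2 collections, coeffs (1), (2)


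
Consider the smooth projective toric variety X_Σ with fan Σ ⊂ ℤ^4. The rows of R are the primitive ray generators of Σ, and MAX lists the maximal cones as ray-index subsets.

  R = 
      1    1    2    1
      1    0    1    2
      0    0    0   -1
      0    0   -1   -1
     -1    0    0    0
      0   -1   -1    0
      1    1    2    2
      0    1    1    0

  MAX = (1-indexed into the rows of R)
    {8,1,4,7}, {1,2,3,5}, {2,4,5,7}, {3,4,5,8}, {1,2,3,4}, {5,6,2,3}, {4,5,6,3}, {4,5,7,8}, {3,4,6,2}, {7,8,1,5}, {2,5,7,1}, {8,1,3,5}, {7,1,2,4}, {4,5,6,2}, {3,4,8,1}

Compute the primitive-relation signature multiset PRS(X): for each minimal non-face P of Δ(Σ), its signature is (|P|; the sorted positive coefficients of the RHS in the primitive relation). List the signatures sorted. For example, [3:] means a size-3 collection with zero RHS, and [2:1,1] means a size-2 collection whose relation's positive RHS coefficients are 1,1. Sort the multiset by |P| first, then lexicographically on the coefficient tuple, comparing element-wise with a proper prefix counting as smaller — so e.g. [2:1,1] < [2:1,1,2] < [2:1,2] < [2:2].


Primitive collections (7):

  {6,8}:  v_{6} + v_{8} = 0 — sig = [2:]
  {2,8}:  v_{2} + v_{8} = v_{7} — sig = [2:1]
  {3,7}:  v_{3} + v_{7} = v_{1} — sig = [2:1]
  {6,7}:  v_{6} + v_{7} = v_{2} — sig = [2:1]
  {1,6}:  v_{1} + v_{6} = v_{2} + v_{3} — sig = [2:1,1]
  {1,4,5}:  v_{1} + v_{4} + v_{5} = v_{8} — sig = [3:1]
  {2,3,4,5}:  v_{2} + v_{3} + v_{4} + v_{5} = 0 — sig = [4:]

Signatures (|P|; sorted positive RHS coefficients), sorted:
    |P|=2: 5 collections, coeffs (), (1), (1), (1), (1,1)
    |P|=3: 1 collection, coeffs (1)
    |P|=4: 1 collection, coeffs ()


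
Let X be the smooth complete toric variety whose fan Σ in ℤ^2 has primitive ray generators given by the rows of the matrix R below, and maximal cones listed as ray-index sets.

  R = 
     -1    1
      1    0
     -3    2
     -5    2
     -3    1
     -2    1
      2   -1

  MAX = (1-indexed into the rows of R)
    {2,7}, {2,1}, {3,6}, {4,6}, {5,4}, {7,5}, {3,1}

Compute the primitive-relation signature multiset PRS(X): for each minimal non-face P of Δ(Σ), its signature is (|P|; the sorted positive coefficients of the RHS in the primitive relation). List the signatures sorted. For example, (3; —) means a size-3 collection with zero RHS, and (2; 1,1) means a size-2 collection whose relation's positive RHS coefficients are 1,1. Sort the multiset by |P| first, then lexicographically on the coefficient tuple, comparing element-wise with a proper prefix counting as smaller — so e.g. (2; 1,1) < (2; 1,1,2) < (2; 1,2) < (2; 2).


|primitive collections| = 14. Relations:

  • {6,7}:  v_{6} + v_{7} = 0 ; sig = (2; —)
  • {1,6}:  v_{1} + v_{6} = v_{3} ; sig = (2; 1)
  • {1,7}:  v_{1} + v_{7} = v_{2} ; sig = (2; 1)
  • {2,5}:  v_{2} + v_{5} = v_{6} ; sig = (2; 1)
  • {2,6}:  v_{2} + v_{6} = v_{1} ; sig = (2; 1)
  • {3,7}:  v_{3} + v_{7} = v_{1} ; sig = (2; 1)
  • {4,7}:  v_{4} + v_{7} = v_{5} ; sig = (2; 1)
  • {5,6}:  v_{5} + v_{6} = v_{4} ; sig = (2; 1)
  • {1,5}:  v_{1} + v_{5} = 2·v_{6} ; sig = (2; 2)
  • {2,3}:  v_{2} + v_{3} = 2·v_{1} ; sig = (2; 2)
  • {2,4}:  v_{2} + v_{4} = 2·v_{6} ; sig = (2; 2)
  • {1,4}:  v_{1} + v_{4} = 3·v_{6} ; sig = (2; 3)
  • {3,5}:  v_{3} + v_{5} = 3·v_{6} ; sig = (2; 3)
  • {3,4}:  v_{3} + v_{4} = 4·v_{6} ; sig = (2; 4)

so the primitive-relation signature multiset is
{ (2; —),  (2; 1) ×7,  (2; 2) ×3,  (2; 3) ×2,  (2; 4) }


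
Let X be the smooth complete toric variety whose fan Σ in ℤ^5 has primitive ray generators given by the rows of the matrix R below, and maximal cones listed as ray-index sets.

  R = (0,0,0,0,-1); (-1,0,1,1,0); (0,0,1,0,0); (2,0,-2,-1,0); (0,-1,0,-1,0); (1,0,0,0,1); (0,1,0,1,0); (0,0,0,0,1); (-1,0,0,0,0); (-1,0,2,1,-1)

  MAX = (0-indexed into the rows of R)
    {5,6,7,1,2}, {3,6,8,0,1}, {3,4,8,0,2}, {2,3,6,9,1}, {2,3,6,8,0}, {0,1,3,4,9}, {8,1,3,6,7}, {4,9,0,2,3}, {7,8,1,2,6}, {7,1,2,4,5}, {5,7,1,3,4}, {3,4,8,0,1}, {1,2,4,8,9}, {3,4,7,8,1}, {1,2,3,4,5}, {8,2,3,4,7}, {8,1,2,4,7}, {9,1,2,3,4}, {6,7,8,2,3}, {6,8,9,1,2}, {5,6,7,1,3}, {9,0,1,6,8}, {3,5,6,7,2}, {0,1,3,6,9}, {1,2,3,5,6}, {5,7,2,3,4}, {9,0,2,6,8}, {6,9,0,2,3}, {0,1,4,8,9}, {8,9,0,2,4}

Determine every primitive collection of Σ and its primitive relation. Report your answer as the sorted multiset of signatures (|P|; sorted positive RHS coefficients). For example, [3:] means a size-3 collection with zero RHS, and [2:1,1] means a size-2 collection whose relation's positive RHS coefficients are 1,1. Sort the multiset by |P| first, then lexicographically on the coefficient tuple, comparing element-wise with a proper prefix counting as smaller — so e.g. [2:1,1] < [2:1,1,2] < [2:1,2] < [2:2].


Minimal non-faces — 10 found among 10 rays, 30 max cones:

  P = {0,7}:  v_{0} + v_{7} = 0 — sig = [2:]
  P = {4,6}:  v_{4} + v_{6} = 0 — sig = [2:]
  P = {5,8}:  v_{5} + v_{8} = v_{7} — sig = [2:1]
  P = {7,9}:  v_{7} + v_{9} = v_{1} + v_{2} — sig = [2:1,1]
  P = {0,5}:  v_{0} + v_{5} = v_{1} + v_{2} + v_{3} — sig = [2:1,1,1]
  P = {5,9}:  v_{5} + v_{9} = 2·v_{1} + 2·v_{2} + v_{3} — sig = [2:1,2,2]
  P = {0,1,2}:  v_{0} + v_{1} + v_{2} = v_{9} — sig = [3:1]
  P = {3,8,9}:  v_{3} + v_{8} + v_{9} = v_{0} — sig = [3:1]
  P = {1,2,3,8}:  v_{1} + v_{2} + v_{3} + v_{8} = 0 — sig = [4:]
  P = {1,2,3,7}:  v_{1} + v_{2} + v_{3} + v_{7} = v_{5} — sig = [4:1]

Signatures (|P|; sorted positive RHS coefficients), sorted:
    |P|=2: 6 collections, coeffs (), (), (1), (1,1), (1,1,1), (1,2,2)
    |P|=3: 2 collections, coeffs (1), (1)
    |P|=4: 2 collections, coeffs (), (1)


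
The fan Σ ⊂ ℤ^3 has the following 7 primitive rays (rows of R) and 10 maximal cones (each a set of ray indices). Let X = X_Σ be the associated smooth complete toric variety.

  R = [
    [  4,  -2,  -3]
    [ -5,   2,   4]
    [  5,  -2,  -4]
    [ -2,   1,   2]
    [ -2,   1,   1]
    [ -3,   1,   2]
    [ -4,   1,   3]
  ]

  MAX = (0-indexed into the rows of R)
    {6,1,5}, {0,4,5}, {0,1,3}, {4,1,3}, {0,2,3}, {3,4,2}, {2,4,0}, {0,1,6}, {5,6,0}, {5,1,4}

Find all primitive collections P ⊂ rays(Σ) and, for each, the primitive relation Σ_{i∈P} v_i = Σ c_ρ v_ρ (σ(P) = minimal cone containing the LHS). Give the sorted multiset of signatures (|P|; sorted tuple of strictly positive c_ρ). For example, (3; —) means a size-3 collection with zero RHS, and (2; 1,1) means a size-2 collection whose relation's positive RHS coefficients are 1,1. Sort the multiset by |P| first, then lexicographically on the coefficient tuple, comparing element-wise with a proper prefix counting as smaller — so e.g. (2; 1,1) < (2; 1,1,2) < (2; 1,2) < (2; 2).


The 9 primitive collections of Σ (r=7, n=3):

  P={1,2}:  v_{1} + v_{2} = 0  →  sig = (2; —)
  P={3,5}:  v_{3} + v_{5} = v_{1}  →  sig = (2; 1)
  P={2,5}:  v_{2} + v_{5} = v_{0} + v_{4}  →  sig = (2; 1,1)
  P={2,6}:  v_{2} + v_{6} = v_{0} + v_{5}  →  sig = (2; 1,1)
  P={3,6}:  v_{3} + v_{6} = v_{0} + 2·v_{1}  →  sig = (2; 1,2)
  P={4,6}:  v_{4} + v_{6} = 2·v_{5}  →  sig = (2; 2)
  P={0,3,4}:  v_{0} + v_{3} + v_{4} = 0  →  sig = (3; —)
  P={0,1,4}:  v_{0} + v_{1} + v_{4} = v_{5}  →  sig = (3; 1)
  P={0,1,5}:  v_{0} + v_{1} + v_{5} = v_{6}  →  sig = (3; 1)

Hence PRS(X_Σ) =
{ (2; —),  (2; 1),  (2; 1,1) ×2,  (2; 1,2),  (2; 2),  (3; —),  (3; 1) ×2 }


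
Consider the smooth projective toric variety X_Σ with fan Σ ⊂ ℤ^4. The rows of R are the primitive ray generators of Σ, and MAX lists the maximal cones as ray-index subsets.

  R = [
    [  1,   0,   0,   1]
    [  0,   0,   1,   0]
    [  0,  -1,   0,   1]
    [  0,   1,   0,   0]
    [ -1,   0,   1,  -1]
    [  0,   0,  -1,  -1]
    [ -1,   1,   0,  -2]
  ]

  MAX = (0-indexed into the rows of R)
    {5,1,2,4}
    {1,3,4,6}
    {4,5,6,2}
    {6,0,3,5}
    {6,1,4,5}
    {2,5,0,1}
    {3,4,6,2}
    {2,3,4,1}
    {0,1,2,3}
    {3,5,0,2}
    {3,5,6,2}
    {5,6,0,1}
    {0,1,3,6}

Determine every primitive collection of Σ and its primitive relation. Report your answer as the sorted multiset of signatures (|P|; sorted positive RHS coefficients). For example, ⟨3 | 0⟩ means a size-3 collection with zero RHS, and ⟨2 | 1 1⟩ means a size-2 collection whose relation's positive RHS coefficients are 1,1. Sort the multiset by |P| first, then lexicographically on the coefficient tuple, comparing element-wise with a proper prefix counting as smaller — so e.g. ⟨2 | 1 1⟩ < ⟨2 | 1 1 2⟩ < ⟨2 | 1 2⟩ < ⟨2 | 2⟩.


Δ(Σ) — 7 vertices, 5 min non-faces:

  • {0,4}:  v_{0} + v_{4} = v_{1} ; sig = ⟨2 | 1⟩
  • {0,2,6}:  v_{0} + v_{2} + v_{6} = 0 ; sig = ⟨3 | 0⟩
  • {1,2,6}:  v_{1} + v_{2} + v_{6} = v_{4} ; sig = ⟨3 | 1⟩
  • {3,4,5}:  v_{3} + v_{4} + v_{5} = v_{6} ; sig = ⟨3 | 1⟩
  • {1,3,5}:  v_{1} + v_{3} + v_{5} = v_{0} + v_{6} ; sig = ⟨3 | 1 1⟩

Sorted signature multiset PRS(X):
[⟨2 | 1⟩, ⟨3 | 0⟩, ⟨3 | 1⟩, ⟨3 | 1⟩, ⟨3 | 1 1⟩]


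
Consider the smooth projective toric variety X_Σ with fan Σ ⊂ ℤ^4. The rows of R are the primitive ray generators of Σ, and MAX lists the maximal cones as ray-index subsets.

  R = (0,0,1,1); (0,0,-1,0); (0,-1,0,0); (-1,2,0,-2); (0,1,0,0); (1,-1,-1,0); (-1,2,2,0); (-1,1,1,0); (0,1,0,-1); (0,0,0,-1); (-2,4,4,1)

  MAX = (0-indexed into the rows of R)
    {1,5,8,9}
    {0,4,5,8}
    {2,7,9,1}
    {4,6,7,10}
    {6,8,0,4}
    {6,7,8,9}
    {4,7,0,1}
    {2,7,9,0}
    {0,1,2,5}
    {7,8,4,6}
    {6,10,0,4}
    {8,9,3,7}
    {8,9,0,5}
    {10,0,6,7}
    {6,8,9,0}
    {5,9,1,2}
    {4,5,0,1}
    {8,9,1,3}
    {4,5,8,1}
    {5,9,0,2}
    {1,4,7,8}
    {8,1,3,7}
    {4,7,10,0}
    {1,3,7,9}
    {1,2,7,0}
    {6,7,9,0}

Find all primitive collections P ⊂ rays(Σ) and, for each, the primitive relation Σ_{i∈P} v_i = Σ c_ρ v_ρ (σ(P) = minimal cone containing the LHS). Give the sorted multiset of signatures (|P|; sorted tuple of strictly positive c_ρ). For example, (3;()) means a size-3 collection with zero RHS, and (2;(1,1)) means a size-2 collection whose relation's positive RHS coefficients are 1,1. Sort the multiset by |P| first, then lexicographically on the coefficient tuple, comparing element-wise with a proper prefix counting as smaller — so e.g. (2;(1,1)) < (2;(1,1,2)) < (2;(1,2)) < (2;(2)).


23 minimal non-faces of Δ(Σ) (on 11 rays):

  P = {2,4}:  v_{2} + v_{4} = 0  ⇒ sig = (2;())
  P = {5,7}:  v_{5} + v_{7} = 0  ⇒ sig = (2;())
  P = {2,8}:  v_{2} + v_{8} = v_{9}  ⇒ sig = (2;(1))
  P = {4,9}:  v_{4} + v_{9} = v_{8}  ⇒ sig = (2;(1))
  P = {0,3}:  v_{0} + v_{3} = v_{7} + v_{8}  ⇒ sig = (2;(1,1))
  P = {1,6}:  v_{1} + v_{6} = v_{4} + v_{7}  ⇒ sig = (2;(1,1))
  P = {5,6}:  v_{5} + v_{6} = v_{0} + v_{8}  ⇒ sig = (2;(1,1))
  P = {2,6}:  v_{2} + v_{6} = v_{0} + v_{7} + v_{9}  ⇒ sig = (2;(1,1,1))
  P = {2,10}:  v_{2} + v_{10} = v_{0} + v_{6} + v_{7}  ⇒ sig = (2;(1,1,1))
  P = {3,5}:  v_{3} + v_{5} = v_{1} + v_{8} + v_{9}  ⇒ sig = (2;(1,1,1))
  P = {5,10}:  v_{5} + v_{10} = v_{0} + v_{4} + v_{6}  ⇒ sig = (2;(1,1,1))
  P = {3,10}:  v_{3} + v_{10} = v_{4} + v_{6} + 2·v_{7} + v_{8}  ⇒ sig = (2;(1,1,1,2))
  P = {2,3}:  v_{2} + v_{3} = v_{1} + v_{7} + 2·v_{9}  ⇒ sig = (2;(1,1,2))
  P = {3,4}:  v_{3} + v_{4} = v_{1} + v_{7} + 2·v_{8}  ⇒ sig = (2;(1,1,2))
  P = {8,10}:  v_{8} + v_{10} = v_{4} + 2·v_{6}  ⇒ sig = (2;(1,2))
  P = {1,10}:  v_{1} + v_{10} = v_{0} + 2·v_{4} + 2·v_{7}  ⇒ sig = (2;(1,2,2))
  P = {9,10}:  v_{9} + v_{10} = 2·v_{6}  ⇒ sig = (2;(2))
  P = {3,6}:  v_{3} + v_{6} = 2·v_{7} + 2·v_{8}  ⇒ sig = (2;(2,2))
  P = {0,1,9}:  v_{0} + v_{1} + v_{9} = 0  ⇒ sig = (3;())
  P = {0,1,8}:  v_{0} + v_{1} + v_{8} = v_{4}  ⇒ sig = (3;(1))
  P = {0,7,8}:  v_{0} + v_{7} + v_{8} = v_{6}  ⇒ sig = (3;(1))
  P = {0,4,6,7}:  v_{0} + v_{4} + v_{6} + v_{7} = v_{10}  ⇒ sig = (4;(1))
  P = {1,7,8,9}:  v_{1} + v_{7} + v_{8} + v_{9} = v_{3}  ⇒ sig = (4;(1))

Hence PRS(X_Σ) =
    |P|=2: 18 collections, coeffs (), (), (1), (1), (1,1), (1,1), (1,1), (1,1,1), (1,1,1), (1,1,1), (1,1,1), (1,1,1,2), (1,1,2), (1,1,2), (1,2), (1,2,2), (2), (2,2)
    |P|=3: 3 collections, coeffs (), (1), (1)
    |P|=4: 2 collections, coeffs (1), (1)


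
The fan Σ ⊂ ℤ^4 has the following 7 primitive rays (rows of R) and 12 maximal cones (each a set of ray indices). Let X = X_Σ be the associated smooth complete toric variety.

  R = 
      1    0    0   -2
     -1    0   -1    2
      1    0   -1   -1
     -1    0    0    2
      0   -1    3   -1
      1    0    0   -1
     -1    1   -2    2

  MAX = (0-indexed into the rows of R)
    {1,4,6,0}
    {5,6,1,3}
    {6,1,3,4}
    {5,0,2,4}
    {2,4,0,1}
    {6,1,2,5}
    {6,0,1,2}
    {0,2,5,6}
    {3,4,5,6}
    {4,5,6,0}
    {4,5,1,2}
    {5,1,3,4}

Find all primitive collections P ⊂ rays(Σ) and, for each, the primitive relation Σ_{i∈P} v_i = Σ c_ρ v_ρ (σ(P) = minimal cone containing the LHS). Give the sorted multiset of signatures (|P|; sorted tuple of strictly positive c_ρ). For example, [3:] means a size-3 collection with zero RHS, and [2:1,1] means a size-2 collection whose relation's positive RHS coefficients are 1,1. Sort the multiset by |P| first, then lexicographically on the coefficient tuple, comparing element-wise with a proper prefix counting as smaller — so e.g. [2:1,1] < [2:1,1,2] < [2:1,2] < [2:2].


Δ(Σ) — 7 vertices, 5 min non-faces:

  • {0,3}:  v_{0} + v_{3} = 0 — sig = [2:]
  • {2,3}:  v_{2} + v_{3} = v_{1} + v_{5} — sig = [2:1,1]
  • {2,4,6}:  v_{2} + v_{4} + v_{6} = 0 — sig = [3:]
  • {0,1,5}:  v_{0} + v_{1} + v_{5} = v_{2} — sig = [3:1]
  • {1,4,5,6}:  v_{1} + v_{4} + v_{5} + v_{6} = v_{3} — sig = [4:1]

Signatures (|P|; sorted positive RHS coefficients), sorted:
    [2:]
    [2:1,1]
    [3:]
    [3:1]
    [4:1]


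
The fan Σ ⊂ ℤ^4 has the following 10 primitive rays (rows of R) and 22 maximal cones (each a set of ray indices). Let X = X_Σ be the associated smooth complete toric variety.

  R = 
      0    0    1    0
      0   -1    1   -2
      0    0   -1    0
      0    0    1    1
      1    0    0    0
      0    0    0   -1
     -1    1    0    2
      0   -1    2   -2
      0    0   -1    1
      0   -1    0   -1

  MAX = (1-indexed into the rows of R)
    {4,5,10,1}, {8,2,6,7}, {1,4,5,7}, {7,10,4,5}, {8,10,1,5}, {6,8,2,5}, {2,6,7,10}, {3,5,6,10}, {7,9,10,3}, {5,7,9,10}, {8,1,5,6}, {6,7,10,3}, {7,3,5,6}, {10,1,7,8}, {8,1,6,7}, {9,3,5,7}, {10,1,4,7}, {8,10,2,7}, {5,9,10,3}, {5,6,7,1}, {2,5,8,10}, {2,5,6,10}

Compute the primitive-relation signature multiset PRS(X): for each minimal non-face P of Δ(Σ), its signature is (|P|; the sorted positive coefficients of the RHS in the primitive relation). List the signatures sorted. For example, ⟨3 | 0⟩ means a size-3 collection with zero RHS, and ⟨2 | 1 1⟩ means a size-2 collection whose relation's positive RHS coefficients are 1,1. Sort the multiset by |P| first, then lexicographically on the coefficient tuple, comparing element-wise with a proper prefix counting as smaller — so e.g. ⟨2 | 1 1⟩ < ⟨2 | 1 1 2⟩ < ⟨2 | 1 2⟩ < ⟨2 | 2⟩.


Primitive collections (20):

  • {1,3}:  v_{1} + v_{3} = 0  ⟹  sig = ⟨2 | 0⟩
  • {1,2}:  v_{1} + v_{2} = v_{8}  ⟹  sig = ⟨2 | 1⟩
  • {2,9}:  v_{2} + v_{9} = v_{10}  ⟹  sig = ⟨2 | 1⟩
  • {3,8}:  v_{3} + v_{8} = v_{2}  ⟹  sig = ⟨2 | 1⟩
  • {4,6}:  v_{4} + v_{6} = v_{1}  ⟹  sig = ⟨2 | 1⟩
  • {6,9}:  v_{6} + v_{9} = v_{3}  ⟹  sig = ⟨2 | 1⟩
  • {2,3}:  v_{2} + v_{3} = v_{6} + v_{10}  ⟹  sig = ⟨2 | 1 1⟩
  • {8,9}:  v_{8} + v_{9} = v_{1} + v_{10}  ⟹  sig = ⟨2 | 1 1⟩
  • {1,9}:  v_{1} + v_{9} = v_{5} + v_{7} + v_{10}  ⟹  sig = ⟨2 | 1 1 1⟩
  • {3,4}:  v_{3} + v_{4} = v_{5} + v_{7} + v_{10}  ⟹  sig = ⟨2 | 1 1 1⟩
  • {2,4}:  v_{2} + v_{4} = 2·v_{1} + v_{10}  ⟹  sig = ⟨2 | 1 2⟩
  • {4,8}:  v_{4} + v_{8} = 3·v_{1} + v_{10}  ⟹  sig = ⟨2 | 1 3⟩
  • {4,9}:  v_{4} + v_{9} = 2·v_{5} + 2·v_{7} + 2·v_{10}  ⟹  sig = ⟨2 | 2 2 2⟩
  • {1,6,10}:  v_{1} + v_{6} + v_{10} = v_{2}  ⟹  sig = ⟨3 | 1⟩
  • {2,5,7}:  v_{2} + v_{5} + v_{7} = v_{1}  ⟹  sig = ⟨3 | 1⟩
  • {5,7,8}:  v_{5} + v_{7} + v_{8} = 2·v_{1}  ⟹  sig = ⟨3 | 2⟩
  • {6,8,10}:  v_{6} + v_{8} + v_{10} = 2·v_{2}  ⟹  sig = ⟨3 | 2⟩
  • {5,6,7,10}:  v_{5} + v_{6} + v_{7} + v_{10} = 0  ⟹  sig = ⟨4 | 0⟩
  • {1,5,7,10}:  v_{1} + v_{5} + v_{7} + v_{10} = v_{4}  ⟹  sig = ⟨4 | 1⟩
  • {3,5,7,10}:  v_{3} + v_{5} + v_{7} + v_{10} = v_{9}  ⟹  sig = ⟨4 | 1⟩

Signatures (|P|; sorted positive RHS coefficients), sorted:
[⟨2 | 0⟩, ⟨2 | 1⟩, ⟨2 | 1⟩, ⟨2 | 1⟩, ⟨2 | 1⟩, ⟨2 | 1⟩, ⟨2 | 1 1⟩, ⟨2 | 1 1⟩, ⟨2 | 1 1 1⟩, ⟨2 | 1 1 1⟩, ⟨2 | 1 2⟩, ⟨2 | 1 3⟩, ⟨2 | 2 2 2⟩, ⟨3 | 1⟩, ⟨3 | 1⟩, ⟨3 | 2⟩, ⟨3 | 2⟩, ⟨4 | 0⟩, ⟨4 | 1⟩, ⟨4 | 1⟩]


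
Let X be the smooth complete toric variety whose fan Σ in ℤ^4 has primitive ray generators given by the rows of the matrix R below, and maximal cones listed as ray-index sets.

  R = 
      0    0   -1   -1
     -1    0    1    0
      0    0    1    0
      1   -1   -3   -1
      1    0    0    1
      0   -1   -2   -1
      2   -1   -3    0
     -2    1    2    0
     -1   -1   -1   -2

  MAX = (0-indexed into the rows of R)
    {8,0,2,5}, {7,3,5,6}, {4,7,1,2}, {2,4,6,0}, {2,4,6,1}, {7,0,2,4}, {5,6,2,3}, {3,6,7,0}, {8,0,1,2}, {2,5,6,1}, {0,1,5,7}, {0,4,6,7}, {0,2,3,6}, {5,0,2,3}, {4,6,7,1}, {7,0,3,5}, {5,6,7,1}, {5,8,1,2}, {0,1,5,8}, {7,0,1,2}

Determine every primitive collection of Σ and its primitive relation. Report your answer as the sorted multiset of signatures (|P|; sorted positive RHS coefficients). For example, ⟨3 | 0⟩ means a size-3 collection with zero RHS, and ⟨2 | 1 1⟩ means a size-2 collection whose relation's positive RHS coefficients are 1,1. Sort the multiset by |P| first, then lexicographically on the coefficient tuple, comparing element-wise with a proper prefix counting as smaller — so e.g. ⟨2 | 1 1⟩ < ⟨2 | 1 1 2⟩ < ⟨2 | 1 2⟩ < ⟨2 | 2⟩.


|primitive collections| = 14. Relations:

  P = {1,3}:  v_{1} + v_{3} = v_{5} — sig = ⟨2 | 1⟩
  P = {3,4}:  v_{3} + v_{4} = v_{6} — sig = ⟨2 | 1⟩
  P = {4,5}:  v_{4} + v_{5} = v_{1} + v_{6} — sig = ⟨2 | 1 1⟩
  P = {4,8}:  v_{4} + v_{8} = v_{2} + v_{5} — sig = ⟨2 | 1 1⟩
  P = {6,8}:  v_{6} + v_{8} = v_{2} + v_{3} + v_{5} — sig = ⟨2 | 1 1 1⟩
  P = {3,8}:  v_{3} + v_{8} = v_{0} + v_{2} + 2·v_{5} — sig = ⟨2 | 1 1 2⟩
  P = {7,8}:  v_{7} + v_{8} = 2·v_{0} + 3·v_{1} — sig = ⟨2 | 2 3⟩
  P = {0,1,4}:  v_{0} + v_{1} + v_{4} = 0 — sig = ⟨3 | 0⟩
  P = {2,6,7}:  v_{2} + v_{6} + v_{7} = 0 — sig = ⟨3 | 0⟩
  P = {0,1,6}:  v_{0} + v_{1} + v_{6} = v_{3} — sig = ⟨3 | 1⟩
  P = {2,3,7}:  v_{2} + v_{3} + v_{7} = v_{0} + v_{1} — sig = ⟨3 | 1 1⟩
  P = {2,5,7}:  v_{2} + v_{5} + v_{7} = v_{0} + 2·v_{1} — sig = ⟨3 | 1 2⟩
  P = {0,5,6}:  v_{0} + v_{5} + v_{6} = 2·v_{3} — sig = ⟨3 | 2⟩
  P = {0,1,2,5}:  v_{0} + v_{1} + v_{2} + v_{5} = v_{8} — sig = ⟨4 | 1⟩

Hence PRS(X_Σ) =
[⟨2 | 1⟩, ⟨2 | 1⟩, ⟨2 | 1 1⟩, ⟨2 | 1 1⟩, ⟨2 | 1 1 1⟩, ⟨2 | 1 1 2⟩, ⟨2 | 2 3⟩, ⟨3 | 0⟩, ⟨3 | 0⟩, ⟨3 | 1⟩, ⟨3 | 1 1⟩, ⟨3 | 1 2⟩, ⟨3 | 2⟩, ⟨4 | 1⟩]


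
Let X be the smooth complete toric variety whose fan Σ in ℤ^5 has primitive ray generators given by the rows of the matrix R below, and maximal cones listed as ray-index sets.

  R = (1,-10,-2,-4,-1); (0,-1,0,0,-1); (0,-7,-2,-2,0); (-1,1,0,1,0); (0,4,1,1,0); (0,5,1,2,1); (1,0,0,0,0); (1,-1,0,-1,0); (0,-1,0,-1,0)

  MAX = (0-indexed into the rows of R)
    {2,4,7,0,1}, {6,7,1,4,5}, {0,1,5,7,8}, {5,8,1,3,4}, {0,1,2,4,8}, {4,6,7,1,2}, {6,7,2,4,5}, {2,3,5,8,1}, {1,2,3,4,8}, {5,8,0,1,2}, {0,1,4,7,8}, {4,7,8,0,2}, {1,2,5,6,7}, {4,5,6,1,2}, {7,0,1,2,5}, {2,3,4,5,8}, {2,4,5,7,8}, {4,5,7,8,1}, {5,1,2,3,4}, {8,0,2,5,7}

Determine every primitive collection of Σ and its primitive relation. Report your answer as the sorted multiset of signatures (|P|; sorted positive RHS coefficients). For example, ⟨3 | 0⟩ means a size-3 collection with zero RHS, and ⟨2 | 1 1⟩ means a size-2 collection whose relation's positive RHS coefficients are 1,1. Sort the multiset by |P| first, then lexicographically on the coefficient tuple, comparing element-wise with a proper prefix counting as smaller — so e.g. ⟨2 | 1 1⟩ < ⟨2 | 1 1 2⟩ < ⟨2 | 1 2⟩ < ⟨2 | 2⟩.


Σ has 9 primitive collections:

  {3,7}:  v_{3} + v_{7} = 0 — sig = ⟨2 | 0⟩
  {6,8}:  v_{6} + v_{8} = v_{7} — sig = ⟨2 | 1⟩
  {0,3}:  v_{0} + v_{3} = v_{1} + v_{2} + v_{8} — sig = ⟨2 | 1 1 1⟩
  {3,6}:  v_{3} + v_{6} = v_{1} + v_{2} + v_{4} + v_{5} — sig = ⟨2 | 1 1 1 1⟩
  {0,6}:  v_{0} + v_{6} = v_{1} + v_{2} + 2·v_{7} — sig = ⟨2 | 1 1 2⟩
  {0,4,5}:  v_{0} + v_{4} + v_{5} = v_{7} — sig = ⟨3 | 1⟩
  {1,2,7,8}:  v_{1} + v_{2} + v_{7} + v_{8} = v_{0} — sig = ⟨4 | 1⟩
  {1,2,4,5,8}:  v_{1} + v_{2} + v_{4} + v_{5} + v_{8} = 0 — sig = ⟨5 | 0⟩
  {1,2,4,5,7}:  v_{1} + v_{2} + v_{4} + v_{5} + v_{7} = v_{6} — sig = ⟨5 | 1⟩

Signatures (|P|; sorted positive RHS coefficients), sorted:
[⟨2 | 0⟩, ⟨2 | 1⟩, ⟨2 | 1 1 1⟩, ⟨2 | 1 1 1 1⟩, ⟨2 | 1 1 2⟩, ⟨3 | 1⟩, ⟨4 | 1⟩, ⟨5 | 0⟩, ⟨5 | 1⟩]


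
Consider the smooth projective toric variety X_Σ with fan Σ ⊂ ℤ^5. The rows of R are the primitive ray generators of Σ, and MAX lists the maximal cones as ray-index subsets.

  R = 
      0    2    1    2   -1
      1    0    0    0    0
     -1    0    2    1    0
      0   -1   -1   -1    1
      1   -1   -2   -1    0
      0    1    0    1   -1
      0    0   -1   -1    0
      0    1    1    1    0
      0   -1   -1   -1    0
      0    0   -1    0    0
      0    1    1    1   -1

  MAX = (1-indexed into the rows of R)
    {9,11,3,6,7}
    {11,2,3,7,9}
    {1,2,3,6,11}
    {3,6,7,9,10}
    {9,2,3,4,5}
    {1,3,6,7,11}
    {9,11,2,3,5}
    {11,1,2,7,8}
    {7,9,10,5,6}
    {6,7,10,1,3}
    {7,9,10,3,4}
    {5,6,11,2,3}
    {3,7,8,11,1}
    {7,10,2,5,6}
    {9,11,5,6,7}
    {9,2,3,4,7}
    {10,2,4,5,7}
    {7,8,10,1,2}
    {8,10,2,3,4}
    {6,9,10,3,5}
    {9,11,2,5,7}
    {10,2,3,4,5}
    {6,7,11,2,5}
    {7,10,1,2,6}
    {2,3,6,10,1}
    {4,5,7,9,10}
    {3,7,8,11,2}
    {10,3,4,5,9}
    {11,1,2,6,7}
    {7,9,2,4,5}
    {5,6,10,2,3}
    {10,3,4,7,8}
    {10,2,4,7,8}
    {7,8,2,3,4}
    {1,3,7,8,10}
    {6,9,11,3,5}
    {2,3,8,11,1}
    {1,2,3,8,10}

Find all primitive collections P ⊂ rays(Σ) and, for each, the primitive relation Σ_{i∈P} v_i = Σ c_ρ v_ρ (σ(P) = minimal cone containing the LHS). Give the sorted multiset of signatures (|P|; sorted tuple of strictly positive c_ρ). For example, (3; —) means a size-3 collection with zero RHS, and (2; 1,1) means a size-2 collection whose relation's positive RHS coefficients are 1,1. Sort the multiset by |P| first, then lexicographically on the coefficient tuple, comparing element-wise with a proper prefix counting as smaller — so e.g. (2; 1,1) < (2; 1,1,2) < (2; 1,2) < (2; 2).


Δ(Σ) — 11 vertices, 15 min non-faces:

  P={4,11}:  v_{4} + v_{11} = 0  ⇒ sig = (2; —)
  P={8,9}:  v_{8} + v_{9} = 0  ⇒ sig = (2; —)
  P={1,9}:  v_{1} + v_{9} = v_{6}  ⇒ sig = (2; 1)
  P={4,6}:  v_{4} + v_{6} = v_{10}  ⇒ sig = (2; 1)
  P={6,8}:  v_{6} + v_{8} = v_{1}  ⇒ sig = (2; 1)
  P={10,11}:  v_{10} + v_{11} = v_{6}  ⇒ sig = (2; 1)
  P={1,4}:  v_{1} + v_{4} = v_{8} + v_{10}  ⇒ sig = (2; 1,1)
  P={5,8}:  v_{5} + v_{8} = v_{2} + v_{10}  ⇒ sig = (2; 1,1)
  P={1,5}:  v_{1} + v_{5} = v_{2} + v_{6} + v_{10}  ⇒ sig = (2; 1,1,1)
  P={2,9,10}:  v_{2} + v_{9} + v_{10} = v_{5}  ⇒ sig = (3; 1)
  P={3,5,7}:  v_{3} + v_{5} + v_{7} = v_{9}  ⇒ sig = (3; 1)
  P={2,6,9}:  v_{2} + v_{6} + v_{9} = v_{5} + v_{11}  ⇒ sig = (3; 1,1)
  P={2,3,7,10}:  v_{2} + v_{3} + v_{7} + v_{10} = 0  ⇒ sig = (4; —)
  P={2,3,6,7}:  v_{2} + v_{3} + v_{6} + v_{7} = v_{11}  ⇒ sig = (4; 1)
  P={1,2,3,7}:  v_{1} + v_{2} + v_{3} + v_{7} = v_{8} + v_{11}  ⇒ sig = (4; 1,1)

Hence PRS(X_Σ) =
    (2; —)
    (2; —)
    (2; 1)
    (2; 1)
    (2; 1)
    (2; 1)
    (2; 1,1)
    (2; 1,1)
    (2; 1,1,1)
    (3; 1)
    (3; 1)
    (3; 1,1)
    (4; —)
    (4; 1)
    (4; 1,1)


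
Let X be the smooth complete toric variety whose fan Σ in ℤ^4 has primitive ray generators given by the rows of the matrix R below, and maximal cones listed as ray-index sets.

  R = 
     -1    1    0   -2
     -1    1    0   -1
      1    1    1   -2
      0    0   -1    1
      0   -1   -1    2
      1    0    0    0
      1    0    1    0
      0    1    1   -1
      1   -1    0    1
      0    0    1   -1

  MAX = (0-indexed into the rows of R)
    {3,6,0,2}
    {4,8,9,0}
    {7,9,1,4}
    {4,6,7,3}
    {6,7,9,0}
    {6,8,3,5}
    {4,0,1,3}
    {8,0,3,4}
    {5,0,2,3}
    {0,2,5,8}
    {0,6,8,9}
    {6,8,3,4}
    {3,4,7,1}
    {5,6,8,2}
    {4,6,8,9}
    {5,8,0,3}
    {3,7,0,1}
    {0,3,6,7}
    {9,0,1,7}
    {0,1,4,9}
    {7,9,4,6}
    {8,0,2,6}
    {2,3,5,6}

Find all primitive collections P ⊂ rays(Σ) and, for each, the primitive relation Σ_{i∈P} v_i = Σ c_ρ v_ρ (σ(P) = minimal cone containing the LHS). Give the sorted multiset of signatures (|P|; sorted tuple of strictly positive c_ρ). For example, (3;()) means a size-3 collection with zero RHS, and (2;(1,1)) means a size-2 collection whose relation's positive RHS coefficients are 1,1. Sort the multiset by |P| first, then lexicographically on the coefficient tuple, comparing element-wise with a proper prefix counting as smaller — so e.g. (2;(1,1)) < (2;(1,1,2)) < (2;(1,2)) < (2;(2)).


17 minimal non-faces of Δ(Σ) (on 10 rays):

  P = {1,8}:  v_{1} + v_{8} = 0  →  sig = (2;())
  P = {3,9}:  v_{3} + v_{9} = 0  →  sig = (2;())
  P = {1,6}:  v_{1} + v_{6} = v_{7}  →  sig = (2;(1))
  P = {2,4}:  v_{2} + v_{4} = v_{5}  →  sig = (2;(1))
  P = {7,8}:  v_{7} + v_{8} = v_{6}  →  sig = (2;(1))
  P = {4,5}:  v_{4} + v_{5} = v_{3} + v_{8}  →  sig = (2;(1,1))
  P = {1,5}:  v_{1} + v_{5} = v_{0} + v_{3} + v_{6}  →  sig = (2;(1,1,1))
  P = {5,9}:  v_{5} + v_{9} = v_{0} + v_{6} + v_{8}  →  sig = (2;(1,1,1))
  P = {5,7}:  v_{5} + v_{7} = v_{0} + v_{3} + 2·v_{6}  →  sig = (2;(1,1,2))
  P = {1,2}:  v_{1} + v_{2} = 2·v_{0} + v_{3} + 2·v_{6}  →  sig = (2;(1,2,2))
  P = {2,9}:  v_{2} + v_{9} = 2·v_{0} + 2·v_{6} + v_{8}  →  sig = (2;(1,2,2))
  P = {2,7}:  v_{2} + v_{7} = 2·v_{0} + v_{3} + 3·v_{6}  →  sig = (2;(1,2,3))
  P = {0,4,6}:  v_{0} + v_{4} + v_{6} = 0  →  sig = (3;())
  P = {0,4,7}:  v_{0} + v_{4} + v_{7} = v_{1}  →  sig = (3;(1))
  P = {0,5,6}:  v_{0} + v_{5} + v_{6} = v_{2}  →  sig = (3;(1))
  P = {2,3,8}:  v_{2} + v_{3} + v_{8} = 2·v_{5}  →  sig = (3;(2))
  P = {0,3,6,8}:  v_{0} + v_{3} + v_{6} + v_{8} = v_{5}  →  sig = (4;(1))

Hence PRS(X_Σ) =
    (2;())
    (2;())
    (2;(1))
    (2;(1))
    (2;(1))
    (2;(1,1))
    (2;(1,1,1))
    (2;(1,1,1))
    (2;(1,1,2))
    (2;(1,2,2))
    (2;(1,2,2))
    (2;(1,2,3))
    (3;())
    (3;(1))
    (3;(1))
    (3;(2))
    (4;(1))


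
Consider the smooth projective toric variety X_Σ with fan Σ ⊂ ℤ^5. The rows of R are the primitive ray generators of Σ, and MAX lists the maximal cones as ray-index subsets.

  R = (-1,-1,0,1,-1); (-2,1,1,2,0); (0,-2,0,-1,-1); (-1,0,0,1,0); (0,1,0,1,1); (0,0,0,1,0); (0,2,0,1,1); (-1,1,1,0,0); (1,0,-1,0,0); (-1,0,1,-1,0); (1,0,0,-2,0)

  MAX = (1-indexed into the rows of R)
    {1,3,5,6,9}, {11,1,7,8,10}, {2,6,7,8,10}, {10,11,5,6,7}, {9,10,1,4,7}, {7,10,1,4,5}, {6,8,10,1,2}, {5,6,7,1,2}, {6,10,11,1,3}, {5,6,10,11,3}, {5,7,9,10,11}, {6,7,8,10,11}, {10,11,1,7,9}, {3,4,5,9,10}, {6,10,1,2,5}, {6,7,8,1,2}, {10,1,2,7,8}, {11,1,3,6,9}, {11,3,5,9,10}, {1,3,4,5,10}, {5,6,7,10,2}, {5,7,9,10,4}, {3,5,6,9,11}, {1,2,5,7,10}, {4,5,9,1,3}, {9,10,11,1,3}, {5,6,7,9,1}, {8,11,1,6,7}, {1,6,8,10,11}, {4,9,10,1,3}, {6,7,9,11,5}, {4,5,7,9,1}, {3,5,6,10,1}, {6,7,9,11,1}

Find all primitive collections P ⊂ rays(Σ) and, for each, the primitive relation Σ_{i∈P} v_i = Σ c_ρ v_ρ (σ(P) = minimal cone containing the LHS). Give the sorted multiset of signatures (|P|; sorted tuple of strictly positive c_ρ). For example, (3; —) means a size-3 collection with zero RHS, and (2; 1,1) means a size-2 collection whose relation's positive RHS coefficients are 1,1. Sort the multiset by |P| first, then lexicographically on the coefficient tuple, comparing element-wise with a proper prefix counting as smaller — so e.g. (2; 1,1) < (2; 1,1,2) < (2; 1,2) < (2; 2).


15 collections generate NE(X_Σ); each relation:

  P = {3,7}:  v_{3} + v_{7} = 0 ; sig = (2; —)
  P = {2,11}:  v_{2} + v_{11} = v_{8} ; sig = (2; 1)
  P = {2,9}:  v_{2} + v_{9} = v_{1} + v_{7} ; sig = (2; 1,1)
  P = {4,6}:  v_{4} + v_{6} = v_{1} + v_{5} ; sig = (2; 1,1)
  P = {4,11}:  v_{4} + v_{11} = v_{9} + v_{10} ; sig = (2; 1,1)
  P = {2,3}:  v_{2} + v_{3} = v_{1} + v_{6} + v_{10} ; sig = (2; 1,1,1)
  P = {4,8}:  v_{4} + v_{8} = v_{1} + v_{7} + v_{10} ; sig = (2; 1,1,1)
  P = {5,8}:  v_{5} + v_{8} = v_{6} + v_{7} + v_{10} ; sig = (2; 1,1,1)
  P = {8,9}:  v_{8} + v_{9} = v_{1} + v_{7} + v_{11} ; sig = (2; 1,1,1)
  P = {3,8}:  v_{3} + v_{8} = v_{1} + v_{6} + v_{10} + v_{11} ; sig = (2; 1,1,1,1)
  P = {2,4}:  v_{2} + v_{4} = 2·v_{1} + v_{5} + v_{7} + v_{10} ; sig = (2; 1,1,1,2)
  P = {1,5,11}:  v_{1} + v_{5} + v_{11} = 0 ; sig = (3; —)
  P = {6,9,10}:  v_{6} + v_{9} + v_{10} = 0 ; sig = (3; —)
  P = {1,5,9,10}:  v_{1} + v_{5} + v_{9} + v_{10} = v_{4} ; sig = (4; 1)
  P = {1,6,7,10}:  v_{1} + v_{6} + v_{7} + v_{10} = v_{2} ; sig = (4; 1)

so the primitive-relation signature multiset is
    |P|=2: 11 collections, coeffs (), (1), (1,1), (1,1), (1,1), (1,1,1), (1,1,1), (1,1,1), (1,1,1), (1,1,1,1), (1,1,1,2)
    |P|=3: 2 collections, coeffs (), ()
    |P|=4: 2 collections, coeffs (1), (1)


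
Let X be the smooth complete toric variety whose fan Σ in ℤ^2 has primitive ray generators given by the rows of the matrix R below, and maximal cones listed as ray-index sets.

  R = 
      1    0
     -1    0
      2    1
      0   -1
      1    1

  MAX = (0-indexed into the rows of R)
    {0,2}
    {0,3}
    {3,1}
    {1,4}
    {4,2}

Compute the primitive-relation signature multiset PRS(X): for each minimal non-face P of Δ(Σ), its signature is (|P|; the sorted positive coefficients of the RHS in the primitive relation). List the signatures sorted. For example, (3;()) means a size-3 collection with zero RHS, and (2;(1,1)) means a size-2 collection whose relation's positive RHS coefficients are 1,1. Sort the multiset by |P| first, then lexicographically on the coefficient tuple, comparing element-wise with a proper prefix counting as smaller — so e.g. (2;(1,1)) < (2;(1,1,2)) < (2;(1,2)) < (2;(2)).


Σ has 5 primitive collections:

  • {0,1}:  v_{0} + v_{1} = 0 ; sig = (2;())
  • {0,4}:  v_{0} + v_{4} = v_{2} ; sig = (2;(1))
  • {1,2}:  v_{1} + v_{2} = v_{4} ; sig = (2;(1))
  • {3,4}:  v_{3} + v_{4} = v_{0} ; sig = (2;(1))
  • {2,3}:  v_{2} + v_{3} = 2·v_{0} ; sig = (2;(2))

Hence PRS(X_Σ) =
[(2;()), (2;(1)), (2;(1)), (2;(1)), (2;(2))]


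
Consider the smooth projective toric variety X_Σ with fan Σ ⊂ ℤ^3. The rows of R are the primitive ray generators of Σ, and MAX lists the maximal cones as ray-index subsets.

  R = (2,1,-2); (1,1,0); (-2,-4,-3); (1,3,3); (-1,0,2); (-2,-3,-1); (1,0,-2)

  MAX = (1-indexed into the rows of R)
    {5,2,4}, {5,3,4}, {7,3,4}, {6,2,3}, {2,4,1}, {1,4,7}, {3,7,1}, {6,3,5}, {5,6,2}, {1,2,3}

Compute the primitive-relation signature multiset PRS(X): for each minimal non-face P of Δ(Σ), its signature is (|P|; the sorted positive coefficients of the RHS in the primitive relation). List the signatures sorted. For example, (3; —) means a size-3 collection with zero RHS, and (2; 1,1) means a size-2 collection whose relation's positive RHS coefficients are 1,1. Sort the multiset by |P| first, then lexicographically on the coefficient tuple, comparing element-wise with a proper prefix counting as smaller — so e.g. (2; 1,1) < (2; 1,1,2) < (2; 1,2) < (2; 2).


|primitive collections| = 9. Relations:

  P={5,7}:  v_{5} + v_{7} = 0 — sig = (2; —)
  P={1,5}:  v_{1} + v_{5} = v_{2} — sig = (2; 1)
  P={2,7}:  v_{2} + v_{7} = v_{1} — sig = (2; 1)
  P={4,6}:  v_{4} + v_{6} = v_{5} — sig = (2; 1)
  P={6,7}:  v_{6} + v_{7} = v_{2} + v_{3} — sig = (2; 1,1)
  P={1,6}:  v_{1} + v_{6} = 2·v_{2} + v_{3} — sig = (2; 1,2)
  P={2,3,4}:  v_{2} + v_{3} + v_{4} = 0 — sig = (3; —)
  P={1,3,4}:  v_{1} + v_{3} + v_{4} = v_{7} — sig = (3; 1)
  P={2,3,5}:  v_{2} + v_{3} + v_{5} = v_{6} — sig = (3; 1)

Sorted signature multiset PRS(X):
[(2; —), (2; 1), (2; 1), (2; 1), (2; 1,1), (2; 1,2), (3; —), (3; 1), (3; 1)]


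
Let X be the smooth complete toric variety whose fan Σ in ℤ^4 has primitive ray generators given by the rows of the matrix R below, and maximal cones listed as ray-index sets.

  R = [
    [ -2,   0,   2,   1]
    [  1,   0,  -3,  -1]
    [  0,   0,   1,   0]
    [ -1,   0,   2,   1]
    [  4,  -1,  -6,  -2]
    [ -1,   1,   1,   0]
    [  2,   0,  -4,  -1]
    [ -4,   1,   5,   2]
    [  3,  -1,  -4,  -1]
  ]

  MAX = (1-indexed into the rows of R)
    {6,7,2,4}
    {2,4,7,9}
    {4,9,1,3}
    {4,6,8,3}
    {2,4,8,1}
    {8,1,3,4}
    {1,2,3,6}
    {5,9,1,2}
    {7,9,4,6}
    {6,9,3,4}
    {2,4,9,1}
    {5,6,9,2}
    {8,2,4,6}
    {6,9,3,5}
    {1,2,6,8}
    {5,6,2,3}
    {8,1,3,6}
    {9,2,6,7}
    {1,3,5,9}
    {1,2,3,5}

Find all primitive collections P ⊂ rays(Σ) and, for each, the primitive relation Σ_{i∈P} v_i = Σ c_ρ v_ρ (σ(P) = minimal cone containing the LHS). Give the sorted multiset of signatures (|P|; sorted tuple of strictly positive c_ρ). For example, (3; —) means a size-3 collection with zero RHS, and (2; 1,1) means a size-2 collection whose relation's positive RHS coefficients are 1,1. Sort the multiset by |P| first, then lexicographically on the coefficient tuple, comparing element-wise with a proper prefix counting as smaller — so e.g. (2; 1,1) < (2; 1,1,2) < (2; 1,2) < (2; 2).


Minimal non-faces — 14 found among 9 rays, 20 max cones:

  P={4,5}:  v_{4} + v_{5} = v_{9}  so sig = (2; 1)
  P={3,7}:  v_{3} + v_{7} = v_{6} + v_{9}  so sig = (2; 1,1)
  P={5,8}:  v_{5} + v_{8} = v_{2} + v_{4}  so sig = (2; 1,1)
  P={5,7}:  v_{5} + v_{7} = v_{2} + v_{6} + 2·v_{9}  so sig = (2; 1,1,2)
  P={8,9}:  v_{8} + v_{9} = v_{2} + 2·v_{4}  so sig = (2; 1,2)
  P={7,8}:  v_{7} + v_{8} = 2·v_{2} + 3·v_{4} + v_{6}  so sig = (2; 1,2,3)
  P={1,7}:  v_{1} + v_{7} = 2·v_{2} + 2·v_{4}  so sig = (2; 2,2)
  P={2,3,4}:  v_{2} + v_{3} + v_{4} = 0  so sig = (3; —)
  P={1,4,6}:  v_{1} + v_{4} + v_{6} = v_{8}  so sig = (3; 1)
  P={1,5,6}:  v_{1} + v_{5} + v_{6} = v_{2}  so sig = (3; 1)
  P={2,3,9}:  v_{2} + v_{3} + v_{9} = v_{5}  so sig = (3; 1)
  P={1,6,9}:  v_{1} + v_{6} + v_{9} = v_{2} + v_{4}  so sig = (3; 1,1)
  P={2,3,8}:  v_{2} + v_{3} + v_{8} = v_{1} + v_{6}  so sig = (3; 1,1)
  P={2,4,6,9}:  v_{2} + v_{4} + v_{6} + v_{9} = v_{7}  so sig = (4; 1)

Sorted signature multiset PRS(X):
{ (2; 1),  (2; 1,1) ×2,  (2; 1,1,2),  (2; 1,2),  (2; 1,2,3),  (2; 2,2),  (3; —),  (3; 1) ×3,  (3; 1,1) ×2,  (4; 1) }


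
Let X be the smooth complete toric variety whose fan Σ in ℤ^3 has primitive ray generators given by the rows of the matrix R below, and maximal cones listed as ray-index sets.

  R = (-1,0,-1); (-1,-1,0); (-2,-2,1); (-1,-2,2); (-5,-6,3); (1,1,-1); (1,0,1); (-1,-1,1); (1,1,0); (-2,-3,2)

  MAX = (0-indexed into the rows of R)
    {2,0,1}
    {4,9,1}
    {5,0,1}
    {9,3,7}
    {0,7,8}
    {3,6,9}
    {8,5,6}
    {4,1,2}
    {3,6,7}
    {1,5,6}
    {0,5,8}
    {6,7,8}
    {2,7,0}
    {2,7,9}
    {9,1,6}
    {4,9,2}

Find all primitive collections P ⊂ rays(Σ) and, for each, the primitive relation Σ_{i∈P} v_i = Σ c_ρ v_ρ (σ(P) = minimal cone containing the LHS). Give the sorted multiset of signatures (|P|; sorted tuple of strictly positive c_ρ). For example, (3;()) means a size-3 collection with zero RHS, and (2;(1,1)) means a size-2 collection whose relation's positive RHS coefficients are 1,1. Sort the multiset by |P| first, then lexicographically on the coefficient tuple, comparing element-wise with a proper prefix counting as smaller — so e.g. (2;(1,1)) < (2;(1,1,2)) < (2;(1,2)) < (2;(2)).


The 23 primitive collections of Σ (r=10, n=3):

  P={0,6}:  v_{0} + v_{6} = 0  ⟹  sig = (2;())
  P={1,8}:  v_{1} + v_{8} = 0  ⟹  sig = (2;())
  P={5,7}:  v_{5} + v_{7} = 0  ⟹  sig = (2;())
  P={0,3}:  v_{0} + v_{3} = v_{2}  ⟹  sig = (2;(1))
  P={1,3}:  v_{1} + v_{3} = v_{9}  ⟹  sig = (2;(1))
  P={1,7}:  v_{1} + v_{7} = v_{2}  ⟹  sig = (2;(1))
  P={2,5}:  v_{2} + v_{5} = v_{1}  ⟹  sig = (2;(1))
  P={2,6}:  v_{2} + v_{6} = v_{3}  ⟹  sig = (2;(1))
  P={2,8}:  v_{2} + v_{8} = v_{7}  ⟹  sig = (2;(1))
  P={8,9}:  v_{8} + v_{9} = v_{3}  ⟹  sig = (2;(1))
  P={0,9}:  v_{0} + v_{9} = v_{1} + v_{2}  ⟹  sig = (2;(1,1))
  P={2,3}:  v_{2} + v_{3} = v_{7} + v_{9}  ⟹  sig = (2;(1,1))
  P={3,5}:  v_{3} + v_{5} = v_{1} + v_{6}  ⟹  sig = (2;(1,1))
  P={3,8}:  v_{3} + v_{8} = v_{6} + v_{7}  ⟹  sig = (2;(1,1))
  P={4,8}:  v_{4} + v_{8} = v_{2} + v_{9}  ⟹  sig = (2;(1,1))
  P={3,4}:  v_{3} + v_{4} = v_{2} + 2·v_{9}  ⟹  sig = (2;(1,2))
  P={4,5}:  v_{4} + v_{5} = 2·v_{1} + v_{9}  ⟹  sig = (2;(1,2))
  P={4,7}:  v_{4} + v_{7} = 2·v_{2} + v_{9}  ⟹  sig = (2;(1,2))
  P={5,9}:  v_{5} + v_{9} = 2·v_{1} + v_{6}  ⟹  sig = (2;(1,2))
  P={4,6}:  v_{4} + v_{6} = 2·v_{9}  ⟹  sig = (2;(2))
  P={0,4}:  v_{0} + v_{4} = 2·v_{1} + 2·v_{2}  ⟹  sig = (2;(2,2))
  P={1,2,9}:  v_{1} + v_{2} + v_{9} = v_{4}  ⟹  sig = (3;(1))
  P={6,7,9}:  v_{6} + v_{7} + v_{9} = 2·v_{3}  ⟹  sig = (3;(2))

Signatures (|P|; sorted positive RHS coefficients), sorted:
    |P|=2: 21 collections, coeffs (), (), (), (1), (1), (1), (1), (1), (1), (1), (1,1), (1,1), (1,1), (1,1), (1,1), (1,2), (1,2), (1,2), (1,2), (2), (2,2)
    |P|=3: 2 collections, coeffs (1), (2)
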